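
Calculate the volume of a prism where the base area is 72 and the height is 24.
Volume = base area * height
Volume = 72 * 24
Volume = 1728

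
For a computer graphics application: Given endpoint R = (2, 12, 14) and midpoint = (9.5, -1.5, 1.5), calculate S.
S = (2×9.5 - 2, 2×(-1.5) - 12, 2×1.5 - 14) = (17, -15, -11)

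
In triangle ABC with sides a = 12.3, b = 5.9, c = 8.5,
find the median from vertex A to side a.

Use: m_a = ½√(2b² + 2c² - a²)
m_a = ½√(2·5.9² + 2·8.5² - 12.3²)
m_a = ½√(69.62 + 144.5 - 151.29) = ½√62.83 = 3.963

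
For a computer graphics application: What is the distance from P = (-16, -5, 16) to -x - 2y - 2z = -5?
d = |(-1)(-16) + (-2)(-5) + (-2)(16) - (-5)| / √((-1)² + (-2)² + (-2)²) = 1/√9 = 0.3333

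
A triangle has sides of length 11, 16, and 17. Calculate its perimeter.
Perimeter = sum of all sides
Perimeter = 11 + 16 + 17
Perimeter = 44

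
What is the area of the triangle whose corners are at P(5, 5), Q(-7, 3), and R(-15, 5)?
Using the coordinate formula: Area = (1/2)|x₁(y₂-y₃) + x₂(y₃-y₁) + x₃(y₁-y₂)|
Area = (1/2)|5(3-5) + (-7)(5-5) + (-15)(5-3)|
Area = (1/2)|5*(-2) + (-7)*0 + (-15)*2|
Area = (1/2)|(-10) + 0 + (-30)|
Area = (1/2)*40 = 20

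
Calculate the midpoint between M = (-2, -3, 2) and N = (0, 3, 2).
Midpoint = ((-2+0)/2, (-3+3)/2, (2+2)/2) = (-1, 0, 2)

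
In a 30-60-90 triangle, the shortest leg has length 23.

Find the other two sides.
Long leg = 23√3 = 39.84, Hypotenuse = 46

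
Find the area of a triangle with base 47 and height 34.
Area = (1/2) * base * height
Area = (1/2) * 47 * 34
Area = 799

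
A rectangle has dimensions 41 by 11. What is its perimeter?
Perimeter = 2 * (length + width)
Perimeter = 2 * (41 + 11)
Perimeter = 2 * 52
Perimeter = 104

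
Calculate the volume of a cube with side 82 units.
Volume = s³
Volume = 82³
Volume = 551368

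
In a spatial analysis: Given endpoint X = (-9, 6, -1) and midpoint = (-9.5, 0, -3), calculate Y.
Y = (2×(-9.5) - (-9), 2×0 - 6, 2×(-3) - (-1)) = (-10, -6, -5)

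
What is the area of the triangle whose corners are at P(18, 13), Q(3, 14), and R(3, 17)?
Using the coordinate formula: Area = (1/2)|x₁(y₂-y₃) + x₂(y₃-y₁) + x₃(y₁-y₂)|
Area = (1/2)|18(14-17) + 3(17-13) + 3(13-14)|
Area = (1/2)|18*(-3) + 3*4 + 3*(-1)|
Area = (1/2)|(-54) + 12 + (-3)|
Area = (1/2)*45 = 22.50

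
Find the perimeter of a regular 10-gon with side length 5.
Perimeter = number of sides * side length
Perimeter = 10 * 5
Perimeter = 50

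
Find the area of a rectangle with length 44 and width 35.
Area = length * width
Area = 44 * 35
Area = 1540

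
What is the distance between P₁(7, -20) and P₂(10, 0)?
Using the distance formula: d = sqrt((x₂-x₁)² + (y₂-y₁)²)
dx = 10 - 7 = 3
dy = 0 - (-20) = 20
d = sqrt(3² + 20²) = sqrt(9 + 400) = sqrt(409) = 20.22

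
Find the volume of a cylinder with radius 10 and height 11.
Volume = pi * r² * h
Volume = pi * 10² * 11
Volume = pi * 100 * 11
Volume = pi * 1100
Volume = 3455.75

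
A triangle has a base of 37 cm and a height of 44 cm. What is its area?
Area = (1/2) * base * height
Area = (1/2) * 37 * 44
Area = 814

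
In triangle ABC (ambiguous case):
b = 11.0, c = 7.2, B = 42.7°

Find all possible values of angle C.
sin(C)/c = sin(B)/b  →  sin(C) = c·sin(B)/b = 7.2·sin(42.7°)/11.0 = 0.443886
C₁ = arcsin(0.443886) = 26.35°,  C₂ = 180° - C₁ = 153.65°
Check C₂: A = 180° - 42.7° - 153.65° = -16.35° ≤ 0, rejected
C = 26.35° (one solution)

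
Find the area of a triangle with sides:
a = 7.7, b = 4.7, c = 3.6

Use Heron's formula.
s = (a+b+c)/2 = (7.7+4.7+3.6)/2 = 8
A = √(s(s-a)(s-b)(s-c)) = √(8·0.3·3.3·4.4)
A = √34.848 = 5.903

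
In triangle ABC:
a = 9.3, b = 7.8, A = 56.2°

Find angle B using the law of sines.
sin(B)/b = sin(A)/a
sin(B) = b·sin(A)/a = 7.8·sin(56.2°)/9.3 = 0.696955
B = arcsin(0.696955) = 44.18°  (b ≤ a, so B ≤ A and the acute solution is unique)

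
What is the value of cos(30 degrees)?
cos(30 degrees) = sqrt(3)/2
Decimal approximation: 0.866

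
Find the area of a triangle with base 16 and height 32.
Area = (1/2) * base * height
Area = (1/2) * 16 * 32
Area = 256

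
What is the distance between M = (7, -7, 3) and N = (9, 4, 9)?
d = √[(2)² + (11)² + (6)²] = √161 = 12.69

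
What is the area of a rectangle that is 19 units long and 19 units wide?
Area = length * width
Area = 19 * 19
Area = 361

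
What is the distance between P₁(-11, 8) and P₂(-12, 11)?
Using the distance formula: d = sqrt((x₂-x₁)² + (y₂-y₁)²)
dx = (-12) - (-11) = -1
dy = 11 - 8 = 3
d = sqrt((-1)² + 3²) = sqrt(1 + 9) = sqrt(10) = 3.16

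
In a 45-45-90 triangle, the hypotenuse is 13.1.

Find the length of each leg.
In a 45-45-90 triangle, hypotenuse = leg·√2  →  leg = hypotenuse/√2
leg = 13.1/√2 = 9.263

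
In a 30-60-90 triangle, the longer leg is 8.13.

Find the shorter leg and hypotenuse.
In a 30-60-90 triangle, sides are in ratio 1 : √3 : 2.
Long leg = short leg·√3  →  short leg = 8.13/√3 = 4.694
Hypotenuse = 2·(short leg) = 2·8.13/√3 = 9.388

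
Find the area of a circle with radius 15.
Area = pi * r²
Area = pi * 15²
Area = pi * 225
Area = 706.86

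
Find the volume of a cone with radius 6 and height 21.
Volume = (1/3) * pi * r² * h
Volume = (1/3) * pi * 6² * 21
Volume = (1/3) * pi * 36 * 21
Volume = (1/3) * pi * 756
Volume = 791.68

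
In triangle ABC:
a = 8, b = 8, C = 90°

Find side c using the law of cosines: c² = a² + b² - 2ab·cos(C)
c² = 8² + 8² - 2·8·8·cos(90°)
c² = 64 + 64 - 128·0.0000 = 128
c = √128 = 11.31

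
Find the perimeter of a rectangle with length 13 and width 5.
Perimeter = 2 * (length + width)
Perimeter = 2 * (13 + 5)
Perimeter = 2 * 18
Perimeter = 36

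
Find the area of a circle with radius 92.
Area = pi * r²
Area = pi * 92²
Area = pi * 8464
Area = 26590.44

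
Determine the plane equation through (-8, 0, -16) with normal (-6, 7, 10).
d = n·P = (-6)(-8) + (7)(0) + (10)(-16) = -112
Plane: -6x + 7y + 10z = -112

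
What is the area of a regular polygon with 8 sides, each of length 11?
For a regular 8-gon with side length s = 11:
Apothem a = s / (2*tan(pi/8)) = 11 / (2*tan(pi/8)) ≈ 13.2782
Perimeter P = 8 * 11 = 88
Area = (1/2) * P * a = (1/2) * 88 * 13.2782 = 584.24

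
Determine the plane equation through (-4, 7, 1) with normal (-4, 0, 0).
d = n·P = (-4)(-4) + (0)(7) + (0)(1) = 16
Plane: -4x = 16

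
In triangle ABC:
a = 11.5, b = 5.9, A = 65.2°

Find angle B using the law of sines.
sin(B)/b = sin(A)/a
sin(B) = b·sin(A)/a = 5.9·sin(65.2°)/11.5 = 0.465729
B = arcsin(0.465729) = 27.76°  (b ≤ a, so B ≤ A and the acute solution is unique)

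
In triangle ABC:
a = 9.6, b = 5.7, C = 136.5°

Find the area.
Using A = ½ab·sin(C):
A = ½·9.6·5.7·sin(136.5°) = ½·54.72·0.688355 = 18.83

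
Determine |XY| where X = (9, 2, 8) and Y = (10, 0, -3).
d = √[(1)² + (-2)² + (-11)²] = √126 = 11.22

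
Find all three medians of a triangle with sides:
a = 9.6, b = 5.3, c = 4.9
Using m_x = ½√(2y² + 2z² - x²):
m_a = ½√(2·5.3² + 2·4.9² - 9.6²) = ½√12.04 = 1.735
m_b = ½√(2·9.6² + 2·4.9² - 5.3²) = ½√204.25 = 7.146
m_c = ½√(2·9.6² + 2·5.3² - 4.9²) = ½√216.49 = 7.357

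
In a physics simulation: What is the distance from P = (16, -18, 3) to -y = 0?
d = |0(16) + (-1)(-18) + 0(3) - (0)| / √(0² + (-1)² + 0²) = 18/√1 = 18.0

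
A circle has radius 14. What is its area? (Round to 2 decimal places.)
Area = pi * r²
Area = pi * 14²
Area = pi * 196
Area = 615.75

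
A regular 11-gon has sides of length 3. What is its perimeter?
Perimeter = number of sides * side length
Perimeter = 11 * 3
Perimeter = 33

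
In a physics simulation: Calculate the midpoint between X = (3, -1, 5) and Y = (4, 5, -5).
Midpoint = ((3+4)/2, (-1+5)/2, (5-5)/2) = (3.5, 2, 0)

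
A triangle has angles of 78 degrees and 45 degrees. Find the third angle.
Sum of angles in a triangle = 180 degrees
Third angle = 180 - 78 - 45
Third angle = 57 degrees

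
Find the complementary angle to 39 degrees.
Complementary angles sum to 90 degrees.
Other angle = 90 - 39
Other angle = 51 degrees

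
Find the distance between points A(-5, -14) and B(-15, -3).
Using the distance formula: d = sqrt((x₂-x₁)² + (y₂-y₁)²)
dx = (-15) - (-5) = -10
dy = (-3) - (-14) = 11
d = sqrt((-10)² + 11²) = sqrt(100 + 121) = sqrt(221) = 14.87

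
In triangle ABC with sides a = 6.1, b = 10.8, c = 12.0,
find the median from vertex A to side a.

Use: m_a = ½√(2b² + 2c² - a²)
m_a = ½√(2·10.8² + 2·12.0² - 6.1²)
m_a = ½√(233.28 + 288 - 37.21) = ½√484.07 = 11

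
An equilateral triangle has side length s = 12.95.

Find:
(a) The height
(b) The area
(a) Height h = s·√3/2 = 12.95·√3/2 = 11.22
(b) Area = (√3/4)·s² = (√3/4)·12.95² = (√3/4)·167.702 = 72.62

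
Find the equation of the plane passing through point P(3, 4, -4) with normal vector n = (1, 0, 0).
d = n·P = (1)(3) + (0)(4) + (0)(-4) = 3
Plane: x = 3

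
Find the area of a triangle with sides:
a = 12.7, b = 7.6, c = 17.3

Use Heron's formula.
s = (a+b+c)/2 = (12.7+7.6+17.3)/2 = 18.8
A = √(s(s-a)(s-b)(s-c)) = √(18.8·6.1·11.2·1.5)
A = √1926.62 = 43.89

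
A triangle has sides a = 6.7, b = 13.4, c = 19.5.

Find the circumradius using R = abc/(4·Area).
s = (a+b+c)/2 = 19.8
Area = √(s(s-a)(s-b)(s-c)) = √(19.8·13.1·6.4·0.3) = 22.3161
R = abc/(4·Area) = (6.7·13.4·19.5)/(4·22.3161) = 1750.71/89.2644 = 19.61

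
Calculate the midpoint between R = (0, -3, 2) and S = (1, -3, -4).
Midpoint = ((0+1)/2, (-3-3)/2, (2-4)/2) = (0.5, -3, -1)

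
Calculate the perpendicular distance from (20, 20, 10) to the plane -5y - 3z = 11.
d = |0(20) + (-5)(20) + (-3)(10) - (11)| / √(0² + (-5)² + (-3)²) = 141/√34 = 24.18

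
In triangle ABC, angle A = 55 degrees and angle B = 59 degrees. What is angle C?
Sum of angles in a triangle = 180 degrees
Third angle = 180 - 55 - 59
Third angle = 66 degrees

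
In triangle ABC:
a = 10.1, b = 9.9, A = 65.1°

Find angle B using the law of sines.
sin(B)/b = sin(A)/a
sin(B) = b·sin(A)/a = 9.9·sin(65.1°)/10.1 = 0.889083
B = arcsin(0.889083) = 62.76°  (b ≤ a, so B ≤ A and the acute solution is unique)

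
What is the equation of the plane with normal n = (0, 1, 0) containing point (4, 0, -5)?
d = n·P = (0)(4) + (1)(0) + (0)(-5) = 0
Plane: y = 0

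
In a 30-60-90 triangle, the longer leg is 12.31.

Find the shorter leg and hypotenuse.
In a 30-60-90 triangle, sides are in ratio 1 : √3 : 2.
Long leg = short leg·√3  →  short leg = 12.31/√3 = 7.107
Hypotenuse = 2·(short leg) = 2·12.31/√3 = 14.21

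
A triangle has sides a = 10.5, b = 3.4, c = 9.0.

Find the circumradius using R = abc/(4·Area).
s = (a+b+c)/2 = 11.45
Area = √(s(s-a)(s-b)(s-c)) = √(11.45·0.95·8.05·2.45) = 14.6469
R = abc/(4·Area) = (10.5·3.4·9.0)/(4·14.6469) = 321.3/58.5876 = 5.484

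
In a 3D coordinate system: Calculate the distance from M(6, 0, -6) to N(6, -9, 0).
d = √[(0)² + (-9)² + (6)²] = √117 = 10.82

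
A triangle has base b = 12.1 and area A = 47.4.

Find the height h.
A = ½bh  →  h = 2A/b
h = 2·47.4/12.1 = 7.835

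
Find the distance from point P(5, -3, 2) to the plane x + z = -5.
d = |1(5) + 0(-3) + 1(2) - (-5)| / √(1² + 0² + 1²) = 12/√2 = 8.485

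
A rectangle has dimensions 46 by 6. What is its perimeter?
Perimeter = 2 * (length + width)
Perimeter = 2 * (46 + 6)
Perimeter = 2 * 52
Perimeter = 104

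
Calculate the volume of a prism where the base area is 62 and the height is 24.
Volume = base area * height
Volume = 62 * 24
Volume = 1488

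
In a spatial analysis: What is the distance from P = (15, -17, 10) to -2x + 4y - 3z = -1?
d = |(-2)(15) + 4(-17) + (-3)(10) - (-1)| / √((-2)² + 4² + (-3)²) = 127/√29 = 23.58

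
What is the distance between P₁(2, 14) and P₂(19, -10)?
Using the distance formula: d = sqrt((x₂-x₁)² + (y₂-y₁)²)
dx = 19 - 2 = 17
dy = (-10) - 14 = -24
d = sqrt(17² + (-24)²) = sqrt(289 + 576) = sqrt(865) = 29.41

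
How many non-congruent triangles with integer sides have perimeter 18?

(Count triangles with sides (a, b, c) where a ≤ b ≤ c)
With a ≤ b ≤ c and a + b + c = 18, the triangle inequality a + b > c gives c < 18/2, so c ≤ 8.
Iterate a from 1 to ⌊p/3⌋ = 6; for each a, b ranges from a to ⌊(p−a)/2⌋ with c = p − a − b, keeping only c ≥ b.
Triples: (2, 8, 8), (3, 7, 8), (4, 6, 8), …
Count = 7 triangles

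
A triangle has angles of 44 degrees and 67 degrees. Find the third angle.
Sum of angles in a triangle = 180 degrees
Third angle = 180 - 44 - 67
Third angle = 69 degrees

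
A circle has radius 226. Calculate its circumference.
Circumference = 2 * pi * r
Circumference = 2 * pi * 226
Circumference = 1420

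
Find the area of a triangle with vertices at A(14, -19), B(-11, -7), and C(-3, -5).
Using the coordinate formula: Area = (1/2)|x₁(y₂-y₃) + x₂(y₃-y₁) + x₃(y₁-y₂)|
Area = (1/2)|14((-7)-(-5)) + (-11)((-5)-(-19)) + (-3)((-19)-(-7))|
Area = (1/2)|14*(-2) + (-11)*14 + (-3)*(-12)|
Area = (1/2)|(-28) + (-154) + 36|
Area = (1/2)*146 = 73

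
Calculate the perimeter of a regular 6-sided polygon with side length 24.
Perimeter = number of sides * side length
Perimeter = 6 * 24
Perimeter = 144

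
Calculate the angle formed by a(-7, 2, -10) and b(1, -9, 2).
a·b = -45, |a|² = 153, |b|² = 86
cos θ = -45/√13158 ≈ -0.3923
θ ≈ 113.1°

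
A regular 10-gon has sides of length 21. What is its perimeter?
Perimeter = number of sides * side length
Perimeter = 10 * 21
Perimeter = 210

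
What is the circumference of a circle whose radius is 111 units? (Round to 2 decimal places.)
Circumference = 2 * pi * r
Circumference = 2 * pi * 111
Circumference = 697.43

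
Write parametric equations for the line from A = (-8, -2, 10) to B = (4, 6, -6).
Direction vector d = B - A = (12, 8, -16)
x = -8 + 12t, y = -2 + 8t, z = 10 - 16t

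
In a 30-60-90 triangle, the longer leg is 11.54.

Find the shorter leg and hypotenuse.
In a 30-60-90 triangle, sides are in ratio 1 : √3 : 2.
Long leg = short leg·√3  →  short leg = 11.54/√3 = 6.663
Hypotenuse = 2·(short leg) = 2·11.54/√3 = 13.33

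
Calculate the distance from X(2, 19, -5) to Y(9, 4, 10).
d = √[(7)² + (-15)² + (15)²] = √499 = 22.34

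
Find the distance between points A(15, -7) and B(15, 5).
Using the distance formula: d = sqrt((x₂-x₁)² + (y₂-y₁)²)
dx = 15 - 15 = 0
dy = 5 - (-7) = 12
d = sqrt(0² + 12²) = sqrt(0 + 144) = sqrt(144) = 12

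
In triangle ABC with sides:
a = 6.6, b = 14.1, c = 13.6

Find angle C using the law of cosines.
cos(C) = (a² + b² - c²)/(2ab)
cos(C) = (6.6² + 14.1² - 13.6²)/(2·6.6·14.1) = 57.41/186.12 = 0.308457
C = arccos(0.308457) = 72.03°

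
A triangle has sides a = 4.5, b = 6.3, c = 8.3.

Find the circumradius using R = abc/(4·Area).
s = (a+b+c)/2 = 9.55
Area = √(s(s-a)(s-b)(s-c)) = √(9.55·5.05·3.25·1.25) = 13.9973
R = abc/(4·Area) = (4.5·6.3·8.3)/(4·13.9973) = 235.305/55.9892 = 4.203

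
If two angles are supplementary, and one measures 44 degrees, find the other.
Supplementary angles sum to 180 degrees.
Other angle = 180 - 44
Other angle = 136 degrees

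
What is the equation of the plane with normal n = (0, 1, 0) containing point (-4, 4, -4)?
d = n·P = (0)(-4) + (1)(4) + (0)(-4) = 4
Plane: y = 4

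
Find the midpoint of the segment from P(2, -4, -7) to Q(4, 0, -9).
Midpoint = ((2+4)/2, (-4+0)/2, (-7-9)/2) = (3, -2, -8)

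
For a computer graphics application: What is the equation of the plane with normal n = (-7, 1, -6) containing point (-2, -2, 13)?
d = n·P = (-7)(-2) + (1)(-2) + (-6)(13) = -66
Plane: -7x + y - 6z = -66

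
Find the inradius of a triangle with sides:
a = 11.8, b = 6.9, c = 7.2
s = (a+b+c)/2 = (11.8+6.9+7.2)/2 = 12.95
Area = √(s(s-a)(s-b)(s-c)) = √(12.95·1.15·6.05·5.75) = 22.7612
r = Area/s = 22.7612/12.95 = 1.758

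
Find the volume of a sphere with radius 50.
Volume = (4/3) * pi * r³
Volume = (4/3) * pi * 50³
Volume = (4/3) * pi * 125000
Volume = 523598.78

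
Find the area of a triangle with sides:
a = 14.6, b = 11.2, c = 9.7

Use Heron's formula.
s = (a+b+c)/2 = (14.6+11.2+9.7)/2 = 17.75
A = √(s(s-a)(s-b)(s-c)) = √(17.75·3.15·6.55·8.05)
A = √2948.13 = 54.3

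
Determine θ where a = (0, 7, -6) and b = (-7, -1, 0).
a·b = -7, |a|² = 85, |b|² = 50
cos θ = -7/√4250 ≈ -0.1074
θ ≈ 96.16°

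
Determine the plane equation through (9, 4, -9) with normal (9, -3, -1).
d = n·P = (9)(9) + (-3)(4) + (-1)(-9) = 78
Plane: 9x - 3y - z = 78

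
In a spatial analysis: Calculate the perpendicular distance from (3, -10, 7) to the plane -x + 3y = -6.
d = |(-1)(3) + 3(-10) + 0(7) - (-6)| / √((-1)² + 3² + 0²) = 27/√10 = 8.538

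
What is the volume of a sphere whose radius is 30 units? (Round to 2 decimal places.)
Volume = (4/3) * pi * r³
Volume = (4/3) * pi * 30³
Volume = (4/3) * pi * 27000
Volume = 113097.34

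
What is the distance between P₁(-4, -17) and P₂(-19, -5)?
Using the distance formula: d = sqrt((x₂-x₁)² + (y₂-y₁)²)
dx = (-19) - (-4) = -15
dy = (-5) - (-17) = 12
d = sqrt((-15)² + 12²) = sqrt(225 + 144) = sqrt(369) = 19.21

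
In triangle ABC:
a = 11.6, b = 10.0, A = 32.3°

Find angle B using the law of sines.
sin(B)/b = sin(A)/a
sin(B) = b·sin(A)/a = 10.0·sin(32.3°)/11.6 = 0.460649
B = arcsin(0.460649) = 27.43°  (b ≤ a, so B ≤ A and the acute solution is unique)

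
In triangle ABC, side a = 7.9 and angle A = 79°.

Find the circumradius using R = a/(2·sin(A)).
R = a/(2·sin(A)) = 7.9/(2·sin(79°))
R = 7.9/(2·0.981627) = 7.9/1.963254 = 4.024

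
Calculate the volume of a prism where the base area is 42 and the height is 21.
Volume = base area * height
Volume = 42 * 21
Volume = 882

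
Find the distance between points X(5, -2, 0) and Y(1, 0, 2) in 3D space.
d = √[(-4)² + (2)² + (2)²] = √24 = 4.899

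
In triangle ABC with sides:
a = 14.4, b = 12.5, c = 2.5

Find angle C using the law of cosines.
cos(C) = (a² + b² - c²)/(2ab)
cos(C) = (14.4² + 12.5² - 2.5²)/(2·14.4·12.5) = 357.36/360 = 0.992667
C = arccos(0.992667) = 6.943°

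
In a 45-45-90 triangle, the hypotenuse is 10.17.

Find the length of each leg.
In a 45-45-90 triangle, hypotenuse = leg·√2  →  leg = hypotenuse/√2
leg = 10.17/√2 = 7.191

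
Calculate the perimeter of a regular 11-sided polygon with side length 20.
Perimeter = number of sides * side length
Perimeter = 11 * 20
Perimeter = 220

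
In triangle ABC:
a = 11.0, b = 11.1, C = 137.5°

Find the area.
Using A = ½ab·sin(C):
A = ½·11.0·11.1·sin(137.5°) = ½·122.1·0.675590 = 41.24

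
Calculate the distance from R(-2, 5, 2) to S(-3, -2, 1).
d = √[(-1)² + (-7)² + (-1)²] = √51 = 7.141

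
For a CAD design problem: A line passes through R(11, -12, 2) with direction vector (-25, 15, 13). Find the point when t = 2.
P(2) = (11 + (-25)(2), -12 + 15(2), 2 + 13(2)) = (-39, 18, 28)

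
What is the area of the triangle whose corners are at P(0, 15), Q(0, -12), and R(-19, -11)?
Using the coordinate formula: Area = (1/2)|x₁(y₂-y₃) + x₂(y₃-y₁) + x₃(y₁-y₂)|
Area = (1/2)|0((-12)-(-11)) + 0((-11)-15) + (-19)(15-(-12))|
Area = (1/2)|0*(-1) + 0*(-26) + (-19)*27|
Area = (1/2)|0 + 0 + (-513)|
Area = (1/2)*513 = 256.50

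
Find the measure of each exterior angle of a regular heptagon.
Exterior angle of a regular n-gon = 360/n
Exterior angle = 360/7
Exterior angle = 51.43 degrees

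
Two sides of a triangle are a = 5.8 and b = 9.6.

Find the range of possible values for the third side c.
By the triangle inequality: |a - b| < c < a + b
|5.8 - 9.6| < c < 5.8 + 9.6
3.8 < c < 15.4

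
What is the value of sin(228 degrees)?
sin(228 degrees) = -0.7431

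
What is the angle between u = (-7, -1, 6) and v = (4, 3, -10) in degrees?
u·v = -91, |u|² = 86, |v|² = 125
cos θ = -91/√10750 ≈ -0.8777
θ ≈ 151.4°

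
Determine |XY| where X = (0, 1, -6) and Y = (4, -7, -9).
d = √[(4)² + (-8)² + (-3)²] = √89 = 9.434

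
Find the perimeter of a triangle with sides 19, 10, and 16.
Perimeter = sum of all sides
Perimeter = 19 + 10 + 16
Perimeter = 45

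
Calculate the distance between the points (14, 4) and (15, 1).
Using the distance formula: d = sqrt((x₂-x₁)² + (y₂-y₁)²)
dx = 15 - 14 = 1
dy = 1 - 4 = -3
d = sqrt(1² + (-3)²) = sqrt(1 + 9) = sqrt(10) = 3.16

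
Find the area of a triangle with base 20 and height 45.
Area = (1/2) * base * height
Area = (1/2) * 20 * 45
Area = 450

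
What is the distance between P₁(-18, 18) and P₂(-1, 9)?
Using the distance formula: d = sqrt((x₂-x₁)² + (y₂-y₁)²)
dx = (-1) - (-18) = 17
dy = 9 - 18 = -9
d = sqrt(17² + (-9)²) = sqrt(289 + 81) = sqrt(370) = 19.24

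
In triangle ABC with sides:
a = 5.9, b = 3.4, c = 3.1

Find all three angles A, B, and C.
By the law of cosines:
cos(A) = (b² + c² - a²)/(2bc) = -0.647059  →  A = 130.3°
cos(B) = (a² + c² - b²)/(2ac) = 0.898305  →  B = 26.06°
cos(C) = (a² + b² - c²)/(2ab) = 0.916251  →  C = 23.62°
Check: A + B + C = 180.0° ✓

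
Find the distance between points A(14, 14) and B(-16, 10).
Using the distance formula: d = sqrt((x₂-x₁)² + (y₂-y₁)²)
dx = (-16) - 14 = -30
dy = 10 - 14 = -4
d = sqrt((-30)² + (-4)²) = sqrt(900 + 16) = sqrt(916) = 30.27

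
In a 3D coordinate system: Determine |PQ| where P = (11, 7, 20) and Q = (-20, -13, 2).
d = √[(-31)² + (-20)² + (-18)²] = √1685 = 41.05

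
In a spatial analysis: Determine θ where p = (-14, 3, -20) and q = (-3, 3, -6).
p·q = 171, |p|² = 605, |q|² = 54
cos θ = 171/√32670 ≈ 0.9461
θ ≈ 18.9°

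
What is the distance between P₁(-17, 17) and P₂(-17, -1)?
Using the distance formula: d = sqrt((x₂-x₁)² + (y₂-y₁)²)
dx = (-17) - (-17) = 0
dy = (-1) - 17 = -18
d = sqrt(0² + (-18)²) = sqrt(0 + 324) = sqrt(324) = 18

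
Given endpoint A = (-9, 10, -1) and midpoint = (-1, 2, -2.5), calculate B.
B = (2×(-1) - (-9), 2×2 - 10, 2×(-2.5) - (-1)) = (7, -6, -4)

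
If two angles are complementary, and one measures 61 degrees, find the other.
Complementary angles sum to 90 degrees.
Other angle = 90 - 61
Other angle = 29 degrees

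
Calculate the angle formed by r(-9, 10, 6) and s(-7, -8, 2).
r·s = -5, |r|² = 217, |s|² = 117
cos θ = -5/√25389 ≈ -0.03138
θ ≈ 91.8°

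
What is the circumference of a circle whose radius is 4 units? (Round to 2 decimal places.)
Circumference = 2 * pi * r
Circumference = 2 * pi * 4
Circumference = 25.13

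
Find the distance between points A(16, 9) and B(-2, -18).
Using the distance formula: d = sqrt((x₂-x₁)² + (y₂-y₁)²)
dx = (-2) - 16 = -18
dy = (-18) - 9 = -27
d = sqrt((-18)² + (-27)²) = sqrt(324 + 729) = sqrt(1053) = 32.45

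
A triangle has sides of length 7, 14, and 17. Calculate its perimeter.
Perimeter = sum of all sides
Perimeter = 7 + 14 + 17
Perimeter = 38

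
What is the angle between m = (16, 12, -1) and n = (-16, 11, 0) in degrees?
m·n = -124, |m|² = 401, |n|² = 377
cos θ = -124/√151177 ≈ -0.3189
θ ≈ 108.6°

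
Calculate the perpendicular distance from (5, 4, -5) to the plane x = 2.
d = |1(5) + 0(4) + 0(-5) - (2)| / √(1² + 0² + 0²) = 3/√1 = 3.0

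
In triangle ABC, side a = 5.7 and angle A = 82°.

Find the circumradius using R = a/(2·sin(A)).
R = a/(2·sin(A)) = 5.7/(2·sin(82°))
R = 5.7/(2·0.990268) = 5.7/1.980536 = 2.878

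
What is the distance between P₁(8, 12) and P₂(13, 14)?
Using the distance formula: d = sqrt((x₂-x₁)² + (y₂-y₁)²)
dx = 13 - 8 = 5
dy = 14 - 12 = 2
d = sqrt(5² + 2²) = sqrt(25 + 4) = sqrt(29) = 5.39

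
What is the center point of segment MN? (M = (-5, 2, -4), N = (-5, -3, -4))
Midpoint = ((-5-5)/2, (2-3)/2, (-4-4)/2) = (-5, -0.5, -4)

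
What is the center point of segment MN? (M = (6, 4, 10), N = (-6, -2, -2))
Midpoint = ((6-6)/2, (4-2)/2, (10-2)/2) = (0, 1, 4)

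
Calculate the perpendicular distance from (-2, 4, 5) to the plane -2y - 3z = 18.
d = |0(-2) + (-2)(4) + (-3)(5) - (18)| / √(0² + (-2)² + (-3)²) = 41/√13 = 11.37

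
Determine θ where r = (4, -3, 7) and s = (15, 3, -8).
r·s = -5, |r|² = 74, |s|² = 298
cos θ = -5/√22052 ≈ -0.03367
θ ≈ 91.93°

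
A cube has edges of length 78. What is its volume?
Volume = s³
Volume = 78³
Volume = 474552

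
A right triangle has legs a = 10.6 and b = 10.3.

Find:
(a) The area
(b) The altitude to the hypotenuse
(a) Area = ½ab = ½·10.6·10.3 = 54.59
(b) Hypotenuse c = √(10.6² + 10.3²) = √218.45 = 14.7801
    Area = ½·c·h_c  →  h_c = 2·Area/c = 2·54.59/14.7801 = 7.387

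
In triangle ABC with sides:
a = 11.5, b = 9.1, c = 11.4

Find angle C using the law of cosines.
cos(C) = (a² + b² - c²)/(2ab)
cos(C) = (11.5² + 9.1² - 11.4²)/(2·11.5·9.1) = 85.1/209.3 = 0.406593
C = arccos(0.406593) = 66.01°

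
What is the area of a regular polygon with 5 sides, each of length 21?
For a regular 5-gon with side length s = 21:
Apothem a = s / (2*tan(pi/5)) = 21 / (2*tan(pi/5)) ≈ 14.452
Perimeter P = 5 * 21 = 105
Area = (1/2) * P * a = (1/2) * 105 * 14.452 = 758.73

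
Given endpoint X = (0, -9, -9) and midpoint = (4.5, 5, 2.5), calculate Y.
Y = (2×4.5 - 0, 2×5 - (-9), 2×2.5 - (-9)) = (9, 19, 14)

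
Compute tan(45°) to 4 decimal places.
tan(45 degrees) = 1
Decimal approximation: 1.0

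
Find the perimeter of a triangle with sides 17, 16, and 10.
Perimeter = sum of all sides
Perimeter = 17 + 16 + 10
Perimeter = 43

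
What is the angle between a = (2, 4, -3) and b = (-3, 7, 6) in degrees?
a·b = 4, |a|² = 29, |b|² = 94
cos θ = 4/√2726 ≈ 0.07661
θ ≈ 85.61°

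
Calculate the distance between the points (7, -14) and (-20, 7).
Using the distance formula: d = sqrt((x₂-x₁)² + (y₂-y₁)²)
dx = (-20) - 7 = -27
dy = 7 - (-14) = 21
d = sqrt((-27)² + 21²) = sqrt(729 + 441) = sqrt(1170) = 34.21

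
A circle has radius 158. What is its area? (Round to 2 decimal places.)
Area = pi * r²
Area = pi * 158²
Area = pi * 24964
Area = 78426.72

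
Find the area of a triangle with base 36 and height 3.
Area = (1/2) * base * height
Area = (1/2) * 36 * 3
Area = 54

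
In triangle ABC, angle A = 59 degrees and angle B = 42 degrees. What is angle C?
Sum of angles in a triangle = 180 degrees
Third angle = 180 - 59 - 42
Third angle = 79 degrees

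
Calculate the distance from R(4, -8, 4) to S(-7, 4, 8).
d = √[(-11)² + (12)² + (4)²] = √281 = 16.76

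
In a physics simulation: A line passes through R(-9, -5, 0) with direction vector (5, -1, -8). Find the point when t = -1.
P(-1) = (-9 + 5(-1), -5 + (-1)(-1), 0 + (-8)(-1)) = (-14, -4, 8)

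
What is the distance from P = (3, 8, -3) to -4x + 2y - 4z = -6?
d = |(-4)(3) + 2(8) + (-4)(-3) - (-6)| / √((-4)² + 2² + (-4)²) = 22/√36 = 3.667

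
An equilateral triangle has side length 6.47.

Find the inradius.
For an equilateral triangle, r = s/(2√3) where s is the side.
r = 6.47/(2√3) = 6.47/3.464102 = 1.868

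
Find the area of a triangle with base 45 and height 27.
Area = (1/2) * base * height
Area = (1/2) * 45 * 27
Area = 607.50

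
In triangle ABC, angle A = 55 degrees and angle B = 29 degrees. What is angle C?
Sum of angles in a triangle = 180 degrees
Third angle = 180 - 55 - 29
Third angle = 96 degrees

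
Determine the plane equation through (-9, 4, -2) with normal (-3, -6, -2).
d = n·P = (-3)(-9) + (-6)(4) + (-2)(-2) = 7
Plane: -3x - 6y - 2z = 7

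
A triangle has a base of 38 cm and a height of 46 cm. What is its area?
Area = (1/2) * base * height
Area = (1/2) * 38 * 46
Area = 874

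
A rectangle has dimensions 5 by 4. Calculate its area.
Area = length * width
Area = 5 * 4
Area = 20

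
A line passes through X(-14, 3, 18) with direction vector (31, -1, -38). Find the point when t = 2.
P(2) = (-14 + 31(2), 3 + (-1)(2), 18 + (-38)(2)) = (48, 1, -58)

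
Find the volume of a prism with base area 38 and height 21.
Volume = base area * height
Volume = 38 * 21
Volume = 798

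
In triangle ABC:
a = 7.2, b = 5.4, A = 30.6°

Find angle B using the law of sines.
sin(B)/b = sin(A)/a
sin(B) = b·sin(A)/a = 5.4·sin(30.6°)/7.2 = 0.381781
B = arcsin(0.381781) = 22.44°  (b ≤ a, so B ≤ A and the acute solution is unique)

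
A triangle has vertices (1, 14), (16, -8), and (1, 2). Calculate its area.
Using the coordinate formula: Area = (1/2)|x₁(y₂-y₃) + x₂(y₃-y₁) + x₃(y₁-y₂)|
Area = (1/2)|1((-8)-2) + 16(2-14) + 1(14-(-8))|
Area = (1/2)|1*(-10) + 16*(-12) + 1*22|
Area = (1/2)|(-10) + (-192) + 22|
Area = (1/2)*180 = 90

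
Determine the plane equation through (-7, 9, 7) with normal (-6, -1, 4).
d = n·P = (-6)(-7) + (-1)(9) + (4)(7) = 61
Plane: -6x - y + 4z = 61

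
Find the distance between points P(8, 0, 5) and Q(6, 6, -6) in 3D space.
d = √[(-2)² + (6)² + (-11)²] = √161 = 12.69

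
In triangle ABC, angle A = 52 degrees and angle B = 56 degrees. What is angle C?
Sum of angles in a triangle = 180 degrees
Third angle = 180 - 52 - 56
Third angle = 72 degrees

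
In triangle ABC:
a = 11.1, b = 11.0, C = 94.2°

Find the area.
Using A = ½ab·sin(C):
A = ½·11.1·11.0·sin(94.2°) = ½·122.1·0.997314 = 60.89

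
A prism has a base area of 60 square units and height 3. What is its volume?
Volume = base area * height
Volume = 60 * 3
Volume = 180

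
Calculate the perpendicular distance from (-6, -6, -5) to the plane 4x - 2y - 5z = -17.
d = |4(-6) + (-2)(-6) + (-5)(-5) - (-17)| / √(4² + (-2)² + (-5)²) = 30/√45 = 4.472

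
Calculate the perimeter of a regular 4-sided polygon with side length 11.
Perimeter = number of sides * side length
Perimeter = 4 * 11
Perimeter = 44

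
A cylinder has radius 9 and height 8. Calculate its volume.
Volume = pi * r² * h
Volume = pi * 9² * 8
Volume = pi * 81 * 8
Volume = pi * 648
Volume = 2035.75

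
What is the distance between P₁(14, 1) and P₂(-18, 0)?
Using the distance formula: d = sqrt((x₂-x₁)² + (y₂-y₁)²)
dx = (-18) - 14 = -32
dy = 0 - 1 = -1
d = sqrt((-32)² + (-1)²) = sqrt(1024 + 1) = sqrt(1025) = 32.02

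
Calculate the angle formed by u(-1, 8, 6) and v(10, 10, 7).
u·v = 112, |u|² = 101, |v|² = 249
cos θ = 112/√25149 ≈ 0.7062
θ ≈ 45.07°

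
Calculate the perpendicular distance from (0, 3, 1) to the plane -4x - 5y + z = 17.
d = |(-4)(0) + (-5)(3) + 1(1) - (17)| / √((-4)² + (-5)² + 1²) = 31/√42 = 4.783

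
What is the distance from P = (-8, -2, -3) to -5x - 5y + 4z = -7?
d = |(-5)(-8) + (-5)(-2) + 4(-3) - (-7)| / √((-5)² + (-5)² + 4²) = 45/√66 = 5.539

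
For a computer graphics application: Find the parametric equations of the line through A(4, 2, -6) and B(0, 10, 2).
Direction vector d = B - A = (-4, 8, 8)
x = 4 - 4t, y = 2 + 8t, z = -6 + 8t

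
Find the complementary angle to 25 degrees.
Complementary angles sum to 90 degrees.
Other angle = 90 - 25
Other angle = 65 degrees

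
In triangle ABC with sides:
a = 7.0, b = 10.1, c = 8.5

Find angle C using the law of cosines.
cos(C) = (a² + b² - c²)/(2ab)
cos(C) = (7.0² + 10.1² - 8.5²)/(2·7.0·10.1) = 78.76/141.4 = 0.557001
C = arccos(0.557001) = 56.15°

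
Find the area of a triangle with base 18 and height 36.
Area = (1/2) * base * height
Area = (1/2) * 18 * 36
Area = 324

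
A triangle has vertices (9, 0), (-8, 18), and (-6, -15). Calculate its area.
Using the coordinate formula: Area = (1/2)|x₁(y₂-y₃) + x₂(y₃-y₁) + x₃(y₁-y₂)|
Area = (1/2)|9(18-(-15)) + (-8)((-15)-0) + (-6)(0-18)|
Area = (1/2)|9*33 + (-8)*(-15) + (-6)*(-18)|
Area = (1/2)|297 + 120 + 108|
Area = (1/2)*525 = 262.50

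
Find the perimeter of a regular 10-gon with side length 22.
Perimeter = number of sides * side length
Perimeter = 10 * 22
Perimeter = 220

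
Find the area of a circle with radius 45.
Area = pi * r²
Area = pi * 45²
Area = pi * 2025
Area = 6361.73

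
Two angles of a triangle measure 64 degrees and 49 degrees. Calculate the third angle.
Sum of angles in a triangle = 180 degrees
Third angle = 180 - 64 - 49
Third angle = 67 degrees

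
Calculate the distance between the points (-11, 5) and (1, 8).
Using the distance formula: d = sqrt((x₂-x₁)² + (y₂-y₁)²)
dx = 1 - (-11) = 12
dy = 8 - 5 = 3
d = sqrt(12² + 3²) = sqrt(144 + 9) = sqrt(153) = 12.37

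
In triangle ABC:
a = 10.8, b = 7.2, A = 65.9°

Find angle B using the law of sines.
sin(B)/b = sin(A)/a
sin(B) = b·sin(A)/a = 7.2·sin(65.9°)/10.8 = 0.608556
B = arcsin(0.608556) = 37.49°  (b ≤ a, so B ≤ A and the acute solution is unique)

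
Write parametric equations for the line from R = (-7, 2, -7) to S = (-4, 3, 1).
Direction vector d = S - R = (3, 1, 8)
x = -7 + 3t, y = 2 + t, z = -7 + 8t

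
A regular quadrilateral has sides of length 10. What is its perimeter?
Perimeter = number of sides * side length
Perimeter = 4 * 10
Perimeter = 40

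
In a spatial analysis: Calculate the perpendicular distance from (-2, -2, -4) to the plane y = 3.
d = |0(-2) + 1(-2) + 0(-4) - (3)| / √(0² + 1² + 0²) = 5/√1 = 5.0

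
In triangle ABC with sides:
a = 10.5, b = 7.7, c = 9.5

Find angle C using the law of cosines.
cos(C) = (a² + b² - c²)/(2ab)
cos(C) = (10.5² + 7.7² - 9.5²)/(2·10.5·7.7) = 79.29/161.7 = 0.490353
C = arccos(0.490353) = 60.64°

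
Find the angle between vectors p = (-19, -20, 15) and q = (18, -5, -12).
p·q = -422, |p|² = 986, |q|² = 493
cos θ = -422/√486098 ≈ -0.6053
θ ≈ 127.2°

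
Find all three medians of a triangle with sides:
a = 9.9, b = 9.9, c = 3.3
Using m_x = ½√(2y² + 2z² - x²):
m_a = ½√(2·9.9² + 2·3.3² - 9.9²) = ½√119.79 = 5.472
m_b = ½√(2·9.9² + 2·3.3² - 9.9²) = ½√119.79 = 5.472
m_c = ½√(2·9.9² + 2·9.9² - 3.3²) = ½√381.15 = 9.762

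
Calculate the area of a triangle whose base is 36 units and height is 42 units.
Area = (1/2) * base * height
Area = (1/2) * 36 * 42
Area = 756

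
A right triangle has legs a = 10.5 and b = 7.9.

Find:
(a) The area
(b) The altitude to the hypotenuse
(a) Area = ½ab = ½·10.5·7.9 = 41.475
(b) Hypotenuse c = √(10.5² + 7.9²) = √172.66 = 13.14
    Area = ½·c·h_c  →  h_c = 2·Area/c = 2·41.475/13.14 = 6.313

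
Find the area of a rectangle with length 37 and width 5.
Area = length * width
Area = 37 * 5
Area = 185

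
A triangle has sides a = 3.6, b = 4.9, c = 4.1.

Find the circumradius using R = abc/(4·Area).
s = (a+b+c)/2 = 6.3
Area = √(s(s-a)(s-b)(s-c)) = √(6.3·2.7·1.4·2.2) = 7.23815
R = abc/(4·Area) = (3.6·4.9·4.1)/(4·7.23815) = 72.324/28.9526 = 2.498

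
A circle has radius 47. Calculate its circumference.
Circumference = 2 * pi * r
Circumference = 2 * pi * 47
Circumference = 295.31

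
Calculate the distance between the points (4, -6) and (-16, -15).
Using the distance formula: d = sqrt((x₂-x₁)² + (y₂-y₁)²)
dx = (-16) - 4 = -20
dy = (-15) - (-6) = -9
d = sqrt((-20)² + (-9)²) = sqrt(400 + 81) = sqrt(481) = 21.93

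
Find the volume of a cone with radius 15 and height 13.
Volume = (1/3) * pi * r² * h
Volume = (1/3) * pi * 15² * 13
Volume = (1/3) * pi * 225 * 13
Volume = (1/3) * pi * 2925
Volume = 3063.05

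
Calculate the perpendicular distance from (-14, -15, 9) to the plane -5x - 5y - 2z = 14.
d = |(-5)(-14) + (-5)(-15) + (-2)(9) - (14)| / √((-5)² + (-5)² + (-2)²) = 113/√54 = 15.38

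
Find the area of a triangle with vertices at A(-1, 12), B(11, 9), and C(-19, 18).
Using the coordinate formula: Area = (1/2)|x₁(y₂-y₃) + x₂(y₃-y₁) + x₃(y₁-y₂)|
Area = (1/2)|(-1)(9-18) + 11(18-12) + (-19)(12-9)|
Area = (1/2)|(-1)*(-9) + 11*6 + (-19)*3|
Area = (1/2)|9 + 66 + (-57)|
Area = (1/2)*18 = 9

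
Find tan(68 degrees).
tan(68 degrees) = 2.4751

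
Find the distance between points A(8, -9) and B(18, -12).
Using the distance formula: d = sqrt((x₂-x₁)² + (y₂-y₁)²)
dx = 18 - 8 = 10
dy = (-12) - (-9) = -3
d = sqrt(10² + (-3)²) = sqrt(100 + 9) = sqrt(109) = 10.44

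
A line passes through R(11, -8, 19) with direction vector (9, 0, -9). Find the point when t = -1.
P(-1) = (11 + 9(-1), -8 + 0(-1), 19 + (-9)(-1)) = (2, -8, 28)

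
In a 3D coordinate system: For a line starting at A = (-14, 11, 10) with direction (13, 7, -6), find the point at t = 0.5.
P(0.5) = (-14 + 13(0.5), 11 + 7(0.5), 10 + (-6)(0.5)) = (-7.5, 14.5, 7)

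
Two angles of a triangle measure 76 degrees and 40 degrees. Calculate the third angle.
Sum of angles in a triangle = 180 degrees
Third angle = 180 - 76 - 40
Third angle = 64 degrees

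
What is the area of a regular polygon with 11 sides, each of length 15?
For a regular 11-gon with side length s = 15:
Apothem a = s / (2*tan(pi/11)) = 15 / (2*tan(pi/11)) ≈ 25.5427
Perimeter P = 11 * 15 = 165
Area = (1/2) * P * a = (1/2) * 165 * 25.5427 = 2107.27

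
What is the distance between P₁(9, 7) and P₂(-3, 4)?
Using the distance formula: d = sqrt((x₂-x₁)² + (y₂-y₁)²)
dx = (-3) - 9 = -12
dy = 4 - 7 = -3
d = sqrt((-12)² + (-3)²) = sqrt(144 + 9) = sqrt(153) = 12.37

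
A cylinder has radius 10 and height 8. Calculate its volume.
Volume = pi * r² * h
Volume = pi * 10² * 8
Volume = pi * 100 * 8
Volume = pi * 800
Volume = 2513.27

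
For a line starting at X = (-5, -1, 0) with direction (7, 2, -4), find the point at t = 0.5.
P(0.5) = (-5 + 7(0.5), -1 + 2(0.5), 0 + (-4)(0.5)) = (-1.5, 0, -2)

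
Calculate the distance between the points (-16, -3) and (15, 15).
Using the distance formula: d = sqrt((x₂-x₁)² + (y₂-y₁)²)
dx = 15 - (-16) = 31
dy = 15 - (-3) = 18
d = sqrt(31² + 18²) = sqrt(961 + 324) = sqrt(1285) = 35.85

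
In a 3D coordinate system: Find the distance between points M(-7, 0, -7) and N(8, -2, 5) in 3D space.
d = √[(15)² + (-2)² + (12)²] = √373 = 19.31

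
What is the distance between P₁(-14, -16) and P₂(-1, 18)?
Using the distance formula: d = sqrt((x₂-x₁)² + (y₂-y₁)²)
dx = (-1) - (-14) = 13
dy = 18 - (-16) = 34
d = sqrt(13² + 34²) = sqrt(169 + 1156) = sqrt(1325) = 36.40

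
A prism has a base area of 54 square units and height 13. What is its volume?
Volume = base area * height
Volume = 54 * 13
Volume = 702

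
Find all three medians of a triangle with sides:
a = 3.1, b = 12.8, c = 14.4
Using m_x = ½√(2y² + 2z² - x²):
m_a = ½√(2·12.8² + 2·14.4² - 3.1²) = ½√732.79 = 13.54
m_b = ½√(2·3.1² + 2·14.4² - 12.8²) = ½√270.1 = 8.217
m_c = ½√(2·3.1² + 2·12.8² - 14.4²) = ½√139.54 = 5.906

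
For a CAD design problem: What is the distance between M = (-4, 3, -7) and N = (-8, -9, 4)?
d = √[(-4)² + (-12)² + (11)²] = √281 = 16.76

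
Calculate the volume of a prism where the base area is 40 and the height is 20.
Volume = base area * height
Volume = 40 * 20
Volume = 800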